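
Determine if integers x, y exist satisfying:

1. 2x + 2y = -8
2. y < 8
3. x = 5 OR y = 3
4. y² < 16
Yes

Take x = -7, y = 3. Substituting into each constraint:
  (1) 2(-7) + 2(3) = -8 ✓
  (2) 3 < 8 ✓
  (3) y = 3, target 3 ✓ (second branch holds)
  (4) y² = (3)² = 9, and 9 < 16 ✓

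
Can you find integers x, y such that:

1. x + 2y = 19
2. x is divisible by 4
No

The full constraint system is jointly infeasible over the integers. Each constraint and what it forces:

  - x + 2y = 19: is a linear equation tying the variables together
  - x is divisible by 4: restricts x to multiples of 4

Modular obstruction: writing x = 4x', every remaining term of the linear equation is divisible by 2, so the left side is ≡ 0 (mod 2); but the right side 19 ≡ 1 (mod 2). No integers can satisfy it.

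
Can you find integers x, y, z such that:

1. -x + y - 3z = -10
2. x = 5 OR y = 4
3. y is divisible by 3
No

The full constraint system is jointly infeasible over the integers. Each constraint and what it forces:

  - -x + y - 3z = -10: is a linear equation tying the variables together
  - x = 5 OR y = 4: forces a choice: either x = 5 or y = 4
  - y is divisible by 3: restricts y to multiples of 3

Split on the disjunction (x = 5 OR y = 4):
  • If x = 5: with x = 5, writing y = 3y', every remaining term of the linear equation is divisible by 3, so the left side is ≡ 0 (mod 3); but the right side -5 ≡ 1 (mod 3). No integers can satisfy it.
  • If y = 4: this contradicts the divisibility constraint — 4 is not a multiple of 3.
Both branches are infeasible, so the system has no integer solution.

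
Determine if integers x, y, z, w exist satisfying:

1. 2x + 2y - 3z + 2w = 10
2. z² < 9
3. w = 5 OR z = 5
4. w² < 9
No

A contradictory subset is {z² < 9, w = 5 OR z = 5, w² < 9}. No integer assignment can satisfy these jointly:

  - z² < 9: restricts z to |z| ≤ 2
  - w = 5 OR z = 5: forces a choice: either w = 5 or z = 5
  - w² < 9: restricts w to |w| ≤ 2

Split on the disjunction (w = 5 OR z = 5):
  • If w = 5: this contradicts w² < 9, which requires |w| ≤ 2.
  • If z = 5: this contradicts z² < 9, which requires |z| ≤ 2.
Both branches are infeasible, so the system has no integer solution.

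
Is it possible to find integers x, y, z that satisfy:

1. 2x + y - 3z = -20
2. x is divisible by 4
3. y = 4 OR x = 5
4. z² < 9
Yes

Take x = -12, y = 4, z = 0. Substituting into each constraint:
  (1) 2(-12) + 4 - 3(0) = -20 ✓
  (2) -12 = 4 × -3, remainder 0 ✓
  (3) y = 4, target 4 ✓ (first branch holds)
  (4) z² = (0)² = 0, and 0 < 9 ✓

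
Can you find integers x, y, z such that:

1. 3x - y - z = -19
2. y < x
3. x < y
No

A contradictory subset is {y < x, x < y}. No integer assignment can satisfy these jointly:

  - y < x: bounds one variable relative to another variable
  - x < y: bounds one variable relative to another variable

Direct contradiction: x > y and y > x cannot both hold.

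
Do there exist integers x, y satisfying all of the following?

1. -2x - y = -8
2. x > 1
Yes

Take x = 2, y = 4. Substituting into each constraint:
  (1) -2(2) + (-4) = -8 ✓
  (2) 2 > 1 ✓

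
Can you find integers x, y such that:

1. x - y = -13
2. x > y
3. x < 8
No

A contradictory subset is {x - y = -13, x > y}. No integer assignment can satisfy these jointly:

  - x - y = -13: is a linear equation tying the variables together
  - x > y: bounds one variable relative to another variable

From the equation, x − y = -13, i.e. x − y = -13; but x > y requires x − y ≥ 1. Contradiction.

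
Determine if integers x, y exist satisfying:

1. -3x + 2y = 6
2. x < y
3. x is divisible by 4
Yes

Take x = 0, y = 3. Substituting into each constraint:
  (1) -3(0) + 2(3) = 6 ✓
  (2) 0 < 3 ✓
  (3) 0 = 4 × 0, remainder 0 ✓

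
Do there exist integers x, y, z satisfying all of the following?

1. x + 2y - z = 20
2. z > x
Yes

Take x = 0, y = 11, z = 2. Substituting into each constraint:
  (1) 0 + 2(11) + (-2) = 20 ✓
  (2) 2 > 0 ✓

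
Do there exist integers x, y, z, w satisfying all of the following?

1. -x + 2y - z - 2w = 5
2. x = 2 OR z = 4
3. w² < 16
Yes

Take x = -1, y = 4, z = 4, w = 0. Substituting into each constraint:
  (1) 1 + 2(4) + (-4) - 2(0) = 5 ✓
  (2) z = 4, target 4 ✓ (second branch holds)
  (3) w² = (0)² = 0, and 0 < 16 ✓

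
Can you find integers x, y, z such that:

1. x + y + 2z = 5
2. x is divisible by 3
Yes

Take x = 0, y = 1, z = 2. Substituting into each constraint:
  (1) 0 + 1 + 2(2) = 5 ✓
  (2) 0 = 3 × 0, remainder 0 ✓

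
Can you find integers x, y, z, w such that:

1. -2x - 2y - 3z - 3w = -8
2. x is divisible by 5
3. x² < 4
Yes

Take x = 0, y = 1, z = 2, w = 0. Substituting into each constraint:
  (1) -2(0) - 2(1) - 3(2) - 3(0) = -8 ✓
  (2) 0 = 5 × 0, remainder 0 ✓
  (3) x² = (0)² = 0, and 0 < 4 ✓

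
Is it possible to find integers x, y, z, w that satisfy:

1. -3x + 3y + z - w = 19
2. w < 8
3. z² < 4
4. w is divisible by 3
Yes

Take x = 0, y = 6, z = 1, w = 0. Substituting into each constraint:
  (1) -3(0) + 3(6) + 1 + 0 = 19 ✓
  (2) 0 < 8 ✓
  (3) z² = (1)² = 1, and 1 < 4 ✓
  (4) 0 = 3 × 0, remainder 0 ✓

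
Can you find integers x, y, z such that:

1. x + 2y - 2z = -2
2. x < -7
Yes

Take x = -8, y = 3, z = 0. Substituting into each constraint:
  (1) (-8) + 2(3) - 2(0) = -2 ✓
  (2) -8 < -7 ✓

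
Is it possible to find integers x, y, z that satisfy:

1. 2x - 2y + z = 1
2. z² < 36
Yes

Take x = 0, y = 0, z = 1. Substituting into each constraint:
  (1) 2(0) - 2(0) + 1 = 1 ✓
  (2) z² = (1)² = 1, and 1 < 36 ✓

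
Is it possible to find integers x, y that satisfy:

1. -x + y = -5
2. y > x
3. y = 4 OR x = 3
No

A contradictory subset is {-x + y = -5, y > x}. No integer assignment can satisfy these jointly:

  - -x + y = -5: is a linear equation tying the variables together
  - y > x: bounds one variable relative to another variable

From the equation, x − y = 5, i.e. y − x = -5; but y > x requires y − x ≥ 1. Contradiction.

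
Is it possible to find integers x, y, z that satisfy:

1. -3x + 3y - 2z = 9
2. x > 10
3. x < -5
No

A contradictory subset is {x > 10, x < -5}. No integer assignment can satisfy these jointly:

  - x > 10: bounds one variable relative to a constant
  - x < -5: bounds one variable relative to a constant

Direct contradiction: the bounds on x require x ≥ 11 and x ≤ -6 simultaneously, which is empty.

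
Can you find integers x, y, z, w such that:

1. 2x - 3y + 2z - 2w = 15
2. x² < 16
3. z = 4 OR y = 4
Yes

Take x = 0, y = -1, z = 4, w = -2. Substituting into each constraint:
  (1) 2(0) - 3(-1) + 2(4) - 2(-2) = 15 ✓
  (2) x² = (0)² = 0, and 0 < 16 ✓
  (3) z = 4, target 4 ✓ (first branch holds)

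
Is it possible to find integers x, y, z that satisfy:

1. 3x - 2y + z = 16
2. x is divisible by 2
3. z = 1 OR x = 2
Yes

Take x = 2, y = -4, z = 2. Substituting into each constraint:
  (1) 3(2) - 2(-4) + 2 = 16 ✓
  (2) 2 = 2 × 1, remainder 0 ✓
  (3) x = 2, target 2 ✓ (second branch holds)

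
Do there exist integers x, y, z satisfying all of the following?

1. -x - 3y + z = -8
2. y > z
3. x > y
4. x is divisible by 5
Yes

Take x = 0, y = -1, z = -11. Substituting into each constraint:
  (1) 0 - 3(-1) + (-11) = -8 ✓
  (2) -1 > -11 ✓
  (3) 0 > -1 ✓
  (4) 0 = 5 × 0, remainder 0 ✓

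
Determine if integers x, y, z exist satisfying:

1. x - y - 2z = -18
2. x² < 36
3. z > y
Yes

Take x = 0, y = 4, z = 7. Substituting into each constraint:
  (1) 0 + (-4) - 2(7) = -18 ✓
  (2) x² = (0)² = 0, and 0 < 36 ✓
  (3) 7 > 4 ✓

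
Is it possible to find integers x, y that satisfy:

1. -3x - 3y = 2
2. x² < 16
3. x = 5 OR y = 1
No

Even the single constraint (-3x - 3y = 2) is infeasible over the integers.

  - -3x - 3y = 2: every term on the left is divisible by 3, so the LHS ≡ 0 (mod 3), but the RHS 2 is not — no integer solution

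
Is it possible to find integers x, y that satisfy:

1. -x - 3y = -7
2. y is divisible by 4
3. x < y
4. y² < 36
Yes

Take x = -5, y = 4. Substituting into each constraint:
  (1) 5 - 3(4) = -7 ✓
  (2) 4 = 4 × 1, remainder 0 ✓
  (3) -5 < 4 ✓
  (4) y² = (4)² = 16, and 16 < 36 ✓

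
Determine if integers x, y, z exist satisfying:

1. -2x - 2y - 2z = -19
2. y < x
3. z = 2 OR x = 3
No

Even the single constraint (-2x - 2y - 2z = -19) is infeasible over the integers.

  - -2x - 2y - 2z = -19: every term on the left is divisible by 2, so the LHS ≡ 0 (mod 2), but the RHS -19 is not — no integer solution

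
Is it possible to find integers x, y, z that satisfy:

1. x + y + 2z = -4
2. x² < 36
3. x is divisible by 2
Yes

Take x = 0, y = 0, z = -2. Substituting into each constraint:
  (1) 0 + 0 + 2(-2) = -4 ✓
  (2) x² = (0)² = 0, and 0 < 36 ✓
  (3) 0 = 2 × 0, remainder 0 ✓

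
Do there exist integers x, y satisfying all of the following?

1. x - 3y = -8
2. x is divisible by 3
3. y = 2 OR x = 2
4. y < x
No

A contradictory subset is {x - 3y = -8, y = 2 OR x = 2, y < x}. No integer assignment can satisfy these jointly:

  - x - 3y = -8: is a linear equation tying the variables together
  - y = 2 OR x = 2: forces a choice: either y = 2 or x = 2
  - y < x: bounds one variable relative to another variable

Split on the disjunction (y = 2 OR x = 2):
  • If y = 2: the equation forces x = -2, giving (y, x) = (2, -2), which violates x > y.
  • If x = 2: with x = 2, every remaining term of the linear equation is divisible by 3, so the left side is ≡ 0 (mod 3); but the right side -10 ≡ 2 (mod 3). No integers can satisfy it.
Both branches are infeasible, so the system has no integer solution.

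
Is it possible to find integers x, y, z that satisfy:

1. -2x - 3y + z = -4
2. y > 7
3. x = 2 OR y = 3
Yes

Take x = 2, y = 8, z = 24. Substituting into each constraint:
  (1) -2(2) - 3(8) + 24 = -4 ✓
  (2) 8 > 7 ✓
  (3) x = 2, target 2 ✓ (first branch holds)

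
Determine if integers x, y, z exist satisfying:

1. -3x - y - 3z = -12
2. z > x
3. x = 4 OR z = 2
Yes

Take x = 1, y = 3, z = 2. Substituting into each constraint:
  (1) -3(1) + (-3) - 3(2) = -12 ✓
  (2) 2 > 1 ✓
  (3) z = 2, target 2 ✓ (second branch holds)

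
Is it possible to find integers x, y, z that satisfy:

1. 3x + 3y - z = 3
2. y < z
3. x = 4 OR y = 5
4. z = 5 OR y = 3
Yes

Take x = 4, y = 3, z = 18. Substituting into each constraint:
  (1) 3(4) + 3(3) + (-18) = 3 ✓
  (2) 3 < 18 ✓
  (3) x = 4, target 4 ✓ (first branch holds)
  (4) y = 3, target 3 ✓ (second branch holds)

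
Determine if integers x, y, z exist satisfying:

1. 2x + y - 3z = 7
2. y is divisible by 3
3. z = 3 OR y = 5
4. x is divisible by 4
Yes

Take x = -4, y = 24, z = 3. Substituting into each constraint:
  (1) 2(-4) + 24 - 3(3) = 7 ✓
  (2) 24 = 3 × 8, remainder 0 ✓
  (3) z = 3, target 3 ✓ (first branch holds)
  (4) -4 = 4 × -1, remainder 0 ✓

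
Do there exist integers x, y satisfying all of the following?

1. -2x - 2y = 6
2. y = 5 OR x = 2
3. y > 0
Yes

Take x = -8, y = 5. Substituting into each constraint:
  (1) -2(-8) - 2(5) = 6 ✓
  (2) y = 5, target 5 ✓ (first branch holds)
  (3) 5 > 0 ✓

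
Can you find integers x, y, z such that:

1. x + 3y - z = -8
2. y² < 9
Yes

Take x = 0, y = -2, z = 2. Substituting into each constraint:
  (1) 0 + 3(-2) + (-2) = -8 ✓
  (2) y² = (-2)² = 4, and 4 < 9 ✓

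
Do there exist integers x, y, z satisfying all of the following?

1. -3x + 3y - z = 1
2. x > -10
Yes

Take x = 0, y = 1, z = 2. Substituting into each constraint:
  (1) -3(0) + 3(1) + (-2) = 1 ✓
  (2) 0 > -10 ✓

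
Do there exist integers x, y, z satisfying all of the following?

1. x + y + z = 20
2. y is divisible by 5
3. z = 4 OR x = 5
Yes

Take x = 1, y = 15, z = 4. Substituting into each constraint:
  (1) 1 + 15 + 4 = 20 ✓
  (2) 15 = 5 × 3, remainder 0 ✓
  (3) z = 4, target 4 ✓ (first branch holds)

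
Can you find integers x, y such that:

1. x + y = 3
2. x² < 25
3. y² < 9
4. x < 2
Yes

Take x = 1, y = 2. Substituting into each constraint:
  (1) 1 + 2 = 3 ✓
  (2) x² = (1)² = 1, and 1 < 25 ✓
  (3) y² = (2)² = 4, and 4 < 9 ✓
  (4) 1 < 2 ✓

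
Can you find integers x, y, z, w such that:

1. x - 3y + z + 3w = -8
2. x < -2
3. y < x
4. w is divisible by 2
Yes

Take x = -3, y = -4, z = -17, w = 0. Substituting into each constraint:
  (1) (-3) - 3(-4) + (-17) + 3(0) = -8 ✓
  (2) -3 < -2 ✓
  (3) -4 < -3 ✓
  (4) 0 = 2 × 0, remainder 0 ✓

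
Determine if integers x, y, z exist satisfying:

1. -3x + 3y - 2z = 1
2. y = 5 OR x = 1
Yes

Take x = 1, y = 0, z = -2. Substituting into each constraint:
  (1) -3(1) + 3(0) - 2(-2) = 1 ✓
  (2) x = 1, target 1 ✓ (second branch holds)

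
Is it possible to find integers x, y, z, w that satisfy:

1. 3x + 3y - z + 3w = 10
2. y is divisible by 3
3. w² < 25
Yes

Take x = 0, y = 0, z = -10, w = 0. Substituting into each constraint:
  (1) 3(0) + 3(0) + 10 + 3(0) = 10 ✓
  (2) 0 = 3 × 0, remainder 0 ✓
  (3) w² = (0)² = 0, and 0 < 25 ✓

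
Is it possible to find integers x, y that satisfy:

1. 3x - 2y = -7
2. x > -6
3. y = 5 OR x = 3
Yes

Take x = 3, y = 8. Substituting into each constraint:
  (1) 3(3) - 2(8) = -7 ✓
  (2) 3 > -6 ✓
  (3) x = 3, target 3 ✓ (second branch holds)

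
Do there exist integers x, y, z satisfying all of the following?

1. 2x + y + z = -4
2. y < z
Yes

Take x = -3, y = 0, z = 2. Substituting into each constraint:
  (1) 2(-3) + 0 + 2 = -4 ✓
  (2) 0 < 2 ✓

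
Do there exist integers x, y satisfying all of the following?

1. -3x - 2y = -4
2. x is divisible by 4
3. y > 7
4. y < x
No

A contradictory subset is {-3x - 2y = -4, y > 7, y < x}. No integer assignment can satisfy these jointly:

  - -3x - 2y = -4: is a linear equation tying the variables together
  - y > 7: bounds one variable relative to a constant
  - y < x: bounds one variable relative to another variable

Propagating the comparison: x > y and y ≥ 8 give x ≥ 9. Range argument: with x ∈ [9, ∞], y ∈ [8, ∞], the left side of the equation is at most -43, but the right side is -4 > -43. No integer solution exists.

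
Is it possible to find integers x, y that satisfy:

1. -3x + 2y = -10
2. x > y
Yes

Take x = 0, y = -5. Substituting into each constraint:
  (1) -3(0) + 2(-5) = -10 ✓
  (2) 0 > -5 ✓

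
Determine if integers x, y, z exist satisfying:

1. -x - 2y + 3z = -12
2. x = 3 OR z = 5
Yes

Take x = 3, y = 0, z = -3. Substituting into each constraint:
  (1) (-3) - 2(0) + 3(-3) = -12 ✓
  (2) x = 3, target 3 ✓ (first branch holds)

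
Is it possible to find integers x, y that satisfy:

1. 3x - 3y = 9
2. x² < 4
Yes

Take x = 0, y = -3. Substituting into each constraint:
  (1) 3(0) - 3(-3) = 9 ✓
  (2) x² = (0)² = 0, and 0 < 4 ✓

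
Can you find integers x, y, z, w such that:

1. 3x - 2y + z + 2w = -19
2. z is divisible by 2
Yes

Take x = -7, y = 0, z = 2, w = 0. Substituting into each constraint:
  (1) 3(-7) - 2(0) + 2 + 2(0) = -19 ✓
  (2) 2 = 2 × 1, remainder 0 ✓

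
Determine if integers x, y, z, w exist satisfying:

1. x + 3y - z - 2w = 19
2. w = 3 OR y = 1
Yes

Take x = 0, y = 1, z = -16, w = 0. Substituting into each constraint:
  (1) 0 + 3(1) + 16 - 2(0) = 19 ✓
  (2) y = 1, target 1 ✓ (second branch holds)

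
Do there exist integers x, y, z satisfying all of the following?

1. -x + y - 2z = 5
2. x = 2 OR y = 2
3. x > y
Yes

Take x = 2, y = 1, z = -3. Substituting into each constraint:
  (1) (-2) + 1 - 2(-3) = 5 ✓
  (2) x = 2, target 2 ✓ (first branch holds)
  (3) 2 > 1 ✓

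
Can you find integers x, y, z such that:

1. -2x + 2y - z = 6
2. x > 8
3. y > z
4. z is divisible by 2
Yes

Take x = 9, y = 12, z = 0. Substituting into each constraint:
  (1) -2(9) + 2(12) + 0 = 6 ✓
  (2) 9 > 8 ✓
  (3) 12 > 0 ✓
  (4) 0 = 2 × 0, remainder 0 ✓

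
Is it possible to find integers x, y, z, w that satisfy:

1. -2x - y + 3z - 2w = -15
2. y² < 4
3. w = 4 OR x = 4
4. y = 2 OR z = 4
Yes

Take x = 4, y = 1, z = 4, w = 9. Substituting into each constraint:
  (1) -2(4) + (-1) + 3(4) - 2(9) = -15 ✓
  (2) y² = (1)² = 1, and 1 < 4 ✓
  (3) x = 4, target 4 ✓ (second branch holds)
  (4) z = 4, target 4 ✓ (second branch holds)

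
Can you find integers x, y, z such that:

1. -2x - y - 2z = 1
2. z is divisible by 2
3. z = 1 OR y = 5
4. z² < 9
Yes

Take x = -3, y = 5, z = 0. Substituting into each constraint:
  (1) -2(-3) + (-5) - 2(0) = 1 ✓
  (2) 0 = 2 × 0, remainder 0 ✓
  (3) y = 5, target 5 ✓ (second branch holds)
  (4) z² = (0)² = 0, and 0 < 9 ✓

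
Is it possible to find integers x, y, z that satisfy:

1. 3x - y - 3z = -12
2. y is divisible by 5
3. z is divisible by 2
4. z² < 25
Yes

Take x = -4, y = 0, z = 0. Substituting into each constraint:
  (1) 3(-4) + 0 - 3(0) = -12 ✓
  (2) 0 = 5 × 0, remainder 0 ✓
  (3) 0 = 2 × 0, remainder 0 ✓
  (4) z² = (0)² = 0, and 0 < 25 ✓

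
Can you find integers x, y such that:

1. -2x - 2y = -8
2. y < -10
Yes

Take x = 15, y = -11. Substituting into each constraint:
  (1) -2(15) - 2(-11) = -8 ✓
  (2) -11 < -10 ✓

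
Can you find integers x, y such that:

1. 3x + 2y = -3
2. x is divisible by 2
No

The full constraint system is jointly infeasible over the integers. Each constraint and what it forces:

  - 3x + 2y = -3: is a linear equation tying the variables together
  - x is divisible by 2: restricts x to multiples of 2

Modular obstruction: writing x = 2x', every remaining term of the linear equation is divisible by 2, so the left side is ≡ 0 (mod 2); but the right side -3 ≡ 1 (mod 2). No integers can satisfy it.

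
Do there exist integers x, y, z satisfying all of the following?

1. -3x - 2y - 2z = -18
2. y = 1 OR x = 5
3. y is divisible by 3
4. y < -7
No

A contradictory subset is {-3x - 2y - 2z = -18, y = 1 OR x = 5, y < -7}. No integer assignment can satisfy these jointly:

  - -3x - 2y - 2z = -18: is a linear equation tying the variables together
  - y = 1 OR x = 5: forces a choice: either y = 1 or x = 5
  - y < -7: bounds one variable relative to a constant

Split on the disjunction (y = 1 OR x = 5):
  • If y = 1: this contradicts the bound y ≤ -8.
  • If x = 5: with x = 5, every remaining term of the linear equation is divisible by 2, so the left side is ≡ 0 (mod 2); but the right side -3 ≡ 1 (mod 2). No integers can satisfy it.
Both branches are infeasible, so the system has no integer solution.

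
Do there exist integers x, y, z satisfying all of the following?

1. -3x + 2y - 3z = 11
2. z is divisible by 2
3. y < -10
Yes

Take x = -11, y = -11, z = 0. Substituting into each constraint:
  (1) -3(-11) + 2(-11) - 3(0) = 11 ✓
  (2) 0 = 2 × 0, remainder 0 ✓
  (3) -11 < -10 ✓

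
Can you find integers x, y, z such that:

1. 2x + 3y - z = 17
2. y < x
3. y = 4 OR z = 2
Yes

Take x = 5, y = 3, z = 2. Substituting into each constraint:
  (1) 2(5) + 3(3) + (-2) = 17 ✓
  (2) 3 < 5 ✓
  (3) z = 2, target 2 ✓ (second branch holds)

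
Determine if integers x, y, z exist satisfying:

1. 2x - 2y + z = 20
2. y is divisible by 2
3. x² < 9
Yes

Take x = 0, y = 0, z = 20. Substituting into each constraint:
  (1) 2(0) - 2(0) + 20 = 20 ✓
  (2) 0 = 2 × 0, remainder 0 ✓
  (3) x² = (0)² = 0, and 0 < 9 ✓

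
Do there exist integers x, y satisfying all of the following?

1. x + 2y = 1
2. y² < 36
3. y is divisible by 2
Yes

Take x = 1, y = 0. Substituting into each constraint:
  (1) 1 + 2(0) = 1 ✓
  (2) y² = (0)² = 0, and 0 < 36 ✓
  (3) 0 = 2 × 0, remainder 0 ✓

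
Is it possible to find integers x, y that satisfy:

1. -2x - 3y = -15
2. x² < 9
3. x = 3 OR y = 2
No

The full constraint system is jointly infeasible over the integers. Each constraint and what it forces:

  - -2x - 3y = -15: is a linear equation tying the variables together
  - x² < 9: restricts x to |x| ≤ 2
  - x = 3 OR y = 2: forces a choice: either x = 3 or y = 2

Split on the disjunction (x = 3 OR y = 2):
  • If x = 3: this contradicts x² < 9, which requires |x| ≤ 2.
  • If y = 2: with y = 2, every remaining term of the linear equation is divisible by 2, so the left side is ≡ 0 (mod 2); but the right side -9 ≡ 1 (mod 2). No integers can satisfy it.
Both branches are infeasible, so the system has no integer solution.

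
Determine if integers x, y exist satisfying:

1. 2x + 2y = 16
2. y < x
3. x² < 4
No

The full constraint system is jointly infeasible over the integers. Each constraint and what it forces:

  - 2x + 2y = 16: is a linear equation tying the variables together
  - y < x: bounds one variable relative to another variable
  - x² < 4: restricts x to |x| ≤ 1

Propagating the comparison: y < x and x ≤ 1 give y ≤ 0. Range argument: with x ∈ [-1, 1], y ∈ [−∞, 0], the left side of the equation is at most 2, but the right side is 16 > 2. No integer solution exists.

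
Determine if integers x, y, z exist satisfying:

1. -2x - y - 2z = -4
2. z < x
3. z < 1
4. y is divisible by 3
Yes

Take x = 0, y = 6, z = -1. Substituting into each constraint:
  (1) -2(0) + (-6) - 2(-1) = -4 ✓
  (2) -1 < 0 ✓
  (3) -1 < 1 ✓
  (4) 6 = 3 × 2, remainder 0 ✓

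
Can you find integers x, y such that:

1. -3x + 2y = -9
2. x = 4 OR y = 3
Yes

Take x = 5, y = 3. Substituting into each constraint:
  (1) -3(5) + 2(3) = -9 ✓
  (2) y = 3, target 3 ✓ (second branch holds)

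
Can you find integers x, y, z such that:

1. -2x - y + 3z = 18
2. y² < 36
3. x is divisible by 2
Yes

Take x = 4, y = 1, z = 9. Substituting into each constraint:
  (1) -2(4) + (-1) + 3(9) = 18 ✓
  (2) y² = (1)² = 1, and 1 < 36 ✓
  (3) 4 = 2 × 2, remainder 0 ✓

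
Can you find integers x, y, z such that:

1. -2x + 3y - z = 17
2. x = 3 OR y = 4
Yes

Take x = 0, y = 4, z = -5. Substituting into each constraint:
  (1) -2(0) + 3(4) + 5 = 17 ✓
  (2) y = 4, target 4 ✓ (second branch holds)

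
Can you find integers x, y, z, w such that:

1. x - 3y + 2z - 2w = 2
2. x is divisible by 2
Yes

Take x = 0, y = 0, z = 1, w = 0. Substituting into each constraint:
  (1) 0 - 3(0) + 2(1) - 2(0) = 2 ✓
  (2) 0 = 2 × 0, remainder 0 ✓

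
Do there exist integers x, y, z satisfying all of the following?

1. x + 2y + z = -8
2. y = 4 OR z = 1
Yes

Take x = -9, y = 0, z = 1. Substituting into each constraint:
  (1) (-9) + 2(0) + 1 = -8 ✓
  (2) z = 1, target 1 ✓ (second branch holds)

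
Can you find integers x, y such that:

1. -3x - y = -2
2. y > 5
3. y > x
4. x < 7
Yes

Take x = -2, y = 8. Substituting into each constraint:
  (1) -3(-2) + (-8) = -2 ✓
  (2) 8 > 5 ✓
  (3) 8 > -2 ✓
  (4) -2 < 7 ✓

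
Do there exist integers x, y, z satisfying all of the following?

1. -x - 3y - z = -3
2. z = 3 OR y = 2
Yes

Take x = 0, y = 0, z = 3. Substituting into each constraint:
  (1) 0 - 3(0) + (-3) = -3 ✓
  (2) z = 3, target 3 ✓ (first branch holds)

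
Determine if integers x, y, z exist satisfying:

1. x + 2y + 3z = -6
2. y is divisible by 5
Yes

Take x = 0, y = 0, z = -2. Substituting into each constraint:
  (1) 0 + 2(0) + 3(-2) = -6 ✓
  (2) 0 = 5 × 0, remainder 0 ✓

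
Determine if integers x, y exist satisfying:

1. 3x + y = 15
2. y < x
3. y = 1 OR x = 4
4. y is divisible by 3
Yes

Take x = 4, y = 3. Substituting into each constraint:
  (1) 3(4) + 3 = 15 ✓
  (2) 3 < 4 ✓
  (3) x = 4, target 4 ✓ (second branch holds)
  (4) 3 = 3 × 1, remainder 0 ✓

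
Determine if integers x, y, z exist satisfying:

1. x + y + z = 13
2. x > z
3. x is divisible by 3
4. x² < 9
Yes

Take x = 0, y = 14, z = -1. Substituting into each constraint:
  (1) 0 + 14 + (-1) = 13 ✓
  (2) 0 > -1 ✓
  (3) 0 = 3 × 0, remainder 0 ✓
  (4) x² = (0)² = 0, and 0 < 9 ✓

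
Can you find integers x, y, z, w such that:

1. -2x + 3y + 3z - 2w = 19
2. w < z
Yes

Take x = 0, y = 5, z = 2, w = 1. Substituting into each constraint:
  (1) -2(0) + 3(5) + 3(2) - 2(1) = 19 ✓
  (2) 1 < 2 ✓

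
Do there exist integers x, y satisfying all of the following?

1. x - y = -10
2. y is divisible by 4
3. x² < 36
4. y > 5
Yes

Take x = -2, y = 8. Substituting into each constraint:
  (1) (-2) + (-8) = -10 ✓
  (2) 8 = 4 × 2, remainder 0 ✓
  (3) x² = (-2)² = 4, and 4 < 36 ✓
  (4) 8 > 5 ✓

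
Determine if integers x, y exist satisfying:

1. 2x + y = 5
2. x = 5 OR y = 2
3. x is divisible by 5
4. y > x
No

A contradictory subset is {2x + y = 5, x = 5 OR y = 2, y > x}. No integer assignment can satisfy these jointly:

  - 2x + y = 5: is a linear equation tying the variables together
  - x = 5 OR y = 2: forces a choice: either x = 5 or y = 2
  - y > x: bounds one variable relative to another variable

Split on the disjunction (x = 5 OR y = 2):
  • If x = 5: the equation forces y = -5, giving (x, y) = (5, -5), which violates y > x.
  • If y = 2: with y = 2, every remaining term of the linear equation is divisible by 2, so the left side is ≡ 0 (mod 2); but the right side 3 ≡ 1 (mod 2). No integers can satisfy it.
Both branches are infeasible, so the system has no integer solution.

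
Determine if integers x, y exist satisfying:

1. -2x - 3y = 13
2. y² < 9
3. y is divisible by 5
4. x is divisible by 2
No

The full constraint system is jointly infeasible over the integers. Each constraint and what it forces:

  - -2x - 3y = 13: is a linear equation tying the variables together
  - y² < 9: restricts y to |y| ≤ 2
  - y is divisible by 5: restricts y to multiples of 5
  - x is divisible by 2: restricts x to multiples of 2

The bounds confine y to {0} with 5 | y. For each value, substitute into the equation:
  • y = 0: the equation gives -2x = 13, so x would not be an integer.
Every case fails, so no integer solution exists.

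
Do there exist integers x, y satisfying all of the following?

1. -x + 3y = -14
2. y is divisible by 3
Yes

Take x = 14, y = 0. Substituting into each constraint:
  (1) (-14) + 3(0) = -14 ✓
  (2) 0 = 3 × 0, remainder 0 ✓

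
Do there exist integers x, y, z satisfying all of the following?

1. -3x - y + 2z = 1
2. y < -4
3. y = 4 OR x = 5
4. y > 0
No

A contradictory subset is {y < -4, y > 0}. No integer assignment can satisfy these jointly:

  - y < -4: bounds one variable relative to a constant
  - y > 0: bounds one variable relative to a constant

Direct contradiction: the bounds on y require y ≥ 1 and y ≤ -5 simultaneously, which is empty.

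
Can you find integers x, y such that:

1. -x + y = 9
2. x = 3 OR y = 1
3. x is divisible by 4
Yes

Take x = -8, y = 1. Substituting into each constraint:
  (1) 8 + 1 = 9 ✓
  (2) y = 1, target 1 ✓ (second branch holds)
  (3) -8 = 4 × -2, remainder 0 ✓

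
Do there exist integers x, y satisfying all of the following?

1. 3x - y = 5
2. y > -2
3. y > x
Yes

Take x = 3, y = 4. Substituting into each constraint:
  (1) 3(3) + (-4) = 5 ✓
  (2) 4 > -2 ✓
  (3) 4 > 3 ✓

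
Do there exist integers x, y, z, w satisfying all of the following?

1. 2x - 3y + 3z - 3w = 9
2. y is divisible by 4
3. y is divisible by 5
Yes

Take x = 3, y = 0, z = 1, w = 0. Substituting into each constraint:
  (1) 2(3) - 3(0) + 3(1) - 3(0) = 9 ✓
  (2) 0 = 4 × 0, remainder 0 ✓
  (3) 0 = 5 × 0, remainder 0 ✓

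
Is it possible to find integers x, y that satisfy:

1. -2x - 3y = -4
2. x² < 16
Yes

Take x = 2, y = 0. Substituting into each constraint:
  (1) -2(2) - 3(0) = -4 ✓
  (2) x² = (2)² = 4, and 4 < 16 ✓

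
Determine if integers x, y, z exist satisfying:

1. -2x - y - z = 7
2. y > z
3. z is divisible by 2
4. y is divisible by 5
Yes

Take x = -8, y = 5, z = 4. Substituting into each constraint:
  (1) -2(-8) + (-5) + (-4) = 7 ✓
  (2) 5 > 4 ✓
  (3) 4 = 2 × 2, remainder 0 ✓
  (4) 5 = 5 × 1, remainder 0 ✓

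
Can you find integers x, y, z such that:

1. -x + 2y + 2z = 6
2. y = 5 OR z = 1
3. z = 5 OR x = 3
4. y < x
Yes

Take x = 14, y = 5, z = 5. Substituting into each constraint:
  (1) (-14) + 2(5) + 2(5) = 6 ✓
  (2) y = 5, target 5 ✓ (first branch holds)
  (3) z = 5, target 5 ✓ (first branch holds)
  (4) 5 < 14 ✓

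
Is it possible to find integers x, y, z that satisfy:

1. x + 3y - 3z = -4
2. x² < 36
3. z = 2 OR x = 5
Yes

Take x = 2, y = 0, z = 2. Substituting into each constraint:
  (1) 2 + 3(0) - 3(2) = -4 ✓
  (2) x² = (2)² = 4, and 4 < 36 ✓
  (3) z = 2, target 2 ✓ (first branch holds)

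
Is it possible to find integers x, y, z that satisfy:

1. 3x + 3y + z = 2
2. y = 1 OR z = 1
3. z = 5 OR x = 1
Yes

Take x = -2, y = 1, z = 5. Substituting into each constraint:
  (1) 3(-2) + 3(1) + 5 = 2 ✓
  (2) y = 1, target 1 ✓ (first branch holds)
  (3) z = 5, target 5 ✓ (first branch holds)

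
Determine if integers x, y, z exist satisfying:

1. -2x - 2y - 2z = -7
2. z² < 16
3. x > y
No

Even the single constraint (-2x - 2y - 2z = -7) is infeasible over the integers.

  - -2x - 2y - 2z = -7: every term on the left is divisible by 2, so the LHS ≡ 0 (mod 2), but the RHS -7 is not — no integer solution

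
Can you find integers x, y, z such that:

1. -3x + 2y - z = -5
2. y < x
Yes

Take x = 0, y = -1, z = 3. Substituting into each constraint:
  (1) -3(0) + 2(-1) + (-3) = -5 ✓
  (2) -1 < 0 ✓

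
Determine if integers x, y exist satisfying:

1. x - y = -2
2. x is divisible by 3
Yes

Take x = 0, y = 2. Substituting into each constraint:
  (1) 0 + (-2) = -2 ✓
  (2) 0 = 3 × 0, remainder 0 ✓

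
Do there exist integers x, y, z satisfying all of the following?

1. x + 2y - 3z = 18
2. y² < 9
Yes

Take x = 18, y = 0, z = 0. Substituting into each constraint:
  (1) 18 + 2(0) - 3(0) = 18 ✓
  (2) y² = (0)² = 0, and 0 < 9 ✓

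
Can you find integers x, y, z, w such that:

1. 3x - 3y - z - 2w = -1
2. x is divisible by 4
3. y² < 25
Yes

Take x = 0, y = 0, z = 1, w = 0. Substituting into each constraint:
  (1) 3(0) - 3(0) + (-1) - 2(0) = -1 ✓
  (2) 0 = 4 × 0, remainder 0 ✓
  (3) y² = (0)² = 0, and 0 < 25 ✓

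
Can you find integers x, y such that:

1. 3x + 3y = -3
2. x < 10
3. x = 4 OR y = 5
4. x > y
Yes

Take x = 4, y = -5. Substituting into each constraint:
  (1) 3(4) + 3(-5) = -3 ✓
  (2) 4 < 10 ✓
  (3) x = 4, target 4 ✓ (first branch holds)
  (4) 4 > -5 ✓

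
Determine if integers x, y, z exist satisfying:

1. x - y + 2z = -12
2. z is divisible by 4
Yes

Take x = 0, y = 12, z = 0. Substituting into each constraint:
  (1) 0 + (-12) + 2(0) = -12 ✓
  (2) 0 = 4 × 0, remainder 0 ✓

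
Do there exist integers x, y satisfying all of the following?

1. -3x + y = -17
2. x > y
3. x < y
No

A contradictory subset is {x > y, x < y}. No integer assignment can satisfy these jointly:

  - x > y: bounds one variable relative to another variable
  - x < y: bounds one variable relative to another variable

Direct contradiction: x > y and y > x cannot both hold.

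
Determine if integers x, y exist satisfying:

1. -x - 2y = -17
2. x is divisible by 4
No

The full constraint system is jointly infeasible over the integers. Each constraint and what it forces:

  - -x - 2y = -17: is a linear equation tying the variables together
  - x is divisible by 4: restricts x to multiples of 4

Modular obstruction: writing x = 4x', every remaining term of the linear equation is divisible by 2, so the left side is ≡ 0 (mod 2); but the right side -17 ≡ 1 (mod 2). No integers can satisfy it.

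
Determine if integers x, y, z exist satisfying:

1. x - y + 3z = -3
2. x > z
Yes

Take x = 0, y = 0, z = -1. Substituting into each constraint:
  (1) 0 + 0 + 3(-1) = -3 ✓
  (2) 0 > -1 ✓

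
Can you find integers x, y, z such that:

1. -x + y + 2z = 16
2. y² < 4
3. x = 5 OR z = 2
Yes

Take x = -12, y = 0, z = 2. Substituting into each constraint:
  (1) 12 + 0 + 2(2) = 16 ✓
  (2) y² = (0)² = 0, and 0 < 4 ✓
  (3) z = 2, target 2 ✓ (second branch holds)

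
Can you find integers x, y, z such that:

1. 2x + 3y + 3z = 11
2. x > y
Yes

Take x = 1, y = 0, z = 3. Substituting into each constraint:
  (1) 2(1) + 3(0) + 3(3) = 11 ✓
  (2) 1 > 0 ✓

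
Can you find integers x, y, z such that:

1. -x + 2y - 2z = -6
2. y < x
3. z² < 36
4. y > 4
Yes

Take x = 6, y = 5, z = 5. Substituting into each constraint:
  (1) (-6) + 2(5) - 2(5) = -6 ✓
  (2) 5 < 6 ✓
  (3) z² = (5)² = 25, and 25 < 36 ✓
  (4) 5 > 4 ✓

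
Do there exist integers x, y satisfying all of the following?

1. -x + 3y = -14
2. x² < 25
Yes

Take x = 2, y = -4. Substituting into each constraint:
  (1) (-2) + 3(-4) = -14 ✓
  (2) x² = (2)² = 4, and 4 < 25 ✓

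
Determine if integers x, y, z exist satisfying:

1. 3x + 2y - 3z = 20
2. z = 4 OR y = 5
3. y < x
Yes

Take x = 8, y = 4, z = 4. Substituting into each constraint:
  (1) 3(8) + 2(4) - 3(4) = 20 ✓
  (2) z = 4, target 4 ✓ (first branch holds)
  (3) 4 < 8 ✓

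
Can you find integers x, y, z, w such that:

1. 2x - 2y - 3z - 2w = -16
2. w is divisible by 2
Yes

Take x = -8, y = 0, z = 0, w = 0. Substituting into each constraint:
  (1) 2(-8) - 2(0) - 3(0) - 2(0) = -16 ✓
  (2) 0 = 2 × 0, remainder 0 ✓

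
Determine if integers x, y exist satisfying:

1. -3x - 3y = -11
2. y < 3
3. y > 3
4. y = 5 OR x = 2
No

Even the single constraint (-3x - 3y = -11) is infeasible over the integers.

  - -3x - 3y = -11: every term on the left is divisible by 3, so the LHS ≡ 0 (mod 3), but the RHS -11 is not — no integer solution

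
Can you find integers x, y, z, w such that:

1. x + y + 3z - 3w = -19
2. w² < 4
Yes

Take x = -19, y = 0, z = 0, w = 0. Substituting into each constraint:
  (1) (-19) + 0 + 3(0) - 3(0) = -19 ✓
  (2) w² = (0)² = 0, and 0 < 4 ✓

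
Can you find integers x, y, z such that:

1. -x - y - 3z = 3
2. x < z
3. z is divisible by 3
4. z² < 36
Yes

Take x = -1, y = -2, z = 0. Substituting into each constraint:
  (1) 1 + 2 - 3(0) = 3 ✓
  (2) -1 < 0 ✓
  (3) 0 = 3 × 0, remainder 0 ✓
  (4) z² = (0)² = 0, and 0 < 36 ✓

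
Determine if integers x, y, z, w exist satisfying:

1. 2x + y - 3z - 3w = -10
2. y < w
Yes

Take x = 0, y = -1, z = 3, w = 0. Substituting into each constraint:
  (1) 2(0) + (-1) - 3(3) - 3(0) = -10 ✓
  (2) -1 < 0 ✓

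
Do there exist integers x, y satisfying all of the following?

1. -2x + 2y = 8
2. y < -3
Yes

Take x = -8, y = -4. Substituting into each constraint:
  (1) -2(-8) + 2(-4) = 8 ✓
  (2) -4 < -3 ✓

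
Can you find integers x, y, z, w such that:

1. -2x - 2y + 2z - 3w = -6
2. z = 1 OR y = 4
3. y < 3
Yes

Take x = 0, y = 1, z = 1, w = 2. Substituting into each constraint:
  (1) -2(0) - 2(1) + 2(1) - 3(2) = -6 ✓
  (2) z = 1, target 1 ✓ (first branch holds)
  (3) 1 < 3 ✓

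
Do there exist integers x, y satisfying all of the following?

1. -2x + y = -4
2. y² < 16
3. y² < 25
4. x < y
No

A contradictory subset is {-2x + y = -4, y² < 16, x < y}. No integer assignment can satisfy these jointly:

  - -2x + y = -4: is a linear equation tying the variables together
  - y² < 16: restricts y to |y| ≤ 3
  - x < y: bounds one variable relative to another variable

The bounds confine y to {-3, -2, -1, 0, 1, 2, 3}. For each value, substitute into the equation:
  • y = -3: the equation gives -2x = -1, so x would not be an integer.
  • y = -2: the equation forces x = 1, but y > x fails since -2 ≤ 1.
  • y = -1: the equation gives -2x = -3, so x would not be an integer.
  • y = 0: the equation forces x = 2, but y > x fails since 0 ≤ 2.
  • y = 1: the equation gives -2x = -5, so x would not be an integer.
  • y = 2: the equation forces x = 3, but y > x fails since 2 ≤ 3.
  • y = 3: the equation gives -2x = -7, so x would not be an integer.
Every case fails, so no integer solution exists.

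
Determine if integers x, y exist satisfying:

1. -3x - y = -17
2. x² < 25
Yes

Take x = 0, y = 17. Substituting into each constraint:
  (1) -3(0) + (-17) = -17 ✓
  (2) x² = (0)² = 0, and 0 < 25 ✓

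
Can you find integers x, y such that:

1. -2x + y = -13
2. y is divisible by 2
No

The full constraint system is jointly infeasible over the integers. Each constraint and what it forces:

  - -2x + y = -13: is a linear equation tying the variables together
  - y is divisible by 2: restricts y to multiples of 2

Modular obstruction: writing y = 2y', every remaining term of the linear equation is divisible by 2, so the left side is ≡ 0 (mod 2); but the right side -13 ≡ 1 (mod 2). No integers can satisfy it.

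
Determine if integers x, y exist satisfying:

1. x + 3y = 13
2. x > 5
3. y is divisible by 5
Yes

Take x = 13, y = 0. Substituting into each constraint:
  (1) 13 + 3(0) = 13 ✓
  (2) 13 > 5 ✓
  (3) 0 = 5 × 0, remainder 0 ✓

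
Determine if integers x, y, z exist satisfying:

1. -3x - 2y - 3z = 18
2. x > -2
Yes

Take x = -1, y = 0, z = -5. Substituting into each constraint:
  (1) -3(-1) - 2(0) - 3(-5) = 18 ✓
  (2) -1 > -2 ✓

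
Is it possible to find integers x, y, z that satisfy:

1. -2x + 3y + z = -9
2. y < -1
Yes

Take x = 0, y = -3, z = 0. Substituting into each constraint:
  (1) -2(0) + 3(-3) + 0 = -9 ✓
  (2) -3 < -1 ✓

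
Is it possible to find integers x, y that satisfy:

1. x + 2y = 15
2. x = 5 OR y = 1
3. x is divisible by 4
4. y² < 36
No

A contradictory subset is {x + 2y = 15, x = 5 OR y = 1, x is divisible by 4}. No integer assignment can satisfy these jointly:

  - x + 2y = 15: is a linear equation tying the variables together
  - x = 5 OR y = 1: forces a choice: either x = 5 or y = 1
  - x is divisible by 4: restricts x to multiples of 4

Modular obstruction: writing x = 4x', every remaining term of the linear equation is divisible by 2, so the left side is ≡ 0 (mod 2); but the right side 15 ≡ 1 (mod 2). No integers can satisfy it.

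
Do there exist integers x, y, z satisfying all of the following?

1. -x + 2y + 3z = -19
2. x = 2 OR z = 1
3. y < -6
Yes

Take x = 0, y = -11, z = 1. Substituting into each constraint:
  (1) 0 + 2(-11) + 3(1) = -19 ✓
  (2) z = 1, target 1 ✓ (second branch holds)
  (3) -11 < -6 ✓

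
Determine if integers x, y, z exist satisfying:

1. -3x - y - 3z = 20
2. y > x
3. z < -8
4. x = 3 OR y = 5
Yes

Take x = 3, y = 4, z = -11. Substituting into each constraint:
  (1) -3(3) + (-4) - 3(-11) = 20 ✓
  (2) 4 > 3 ✓
  (3) -11 < -8 ✓
  (4) x = 3, target 3 ✓ (first branch holds)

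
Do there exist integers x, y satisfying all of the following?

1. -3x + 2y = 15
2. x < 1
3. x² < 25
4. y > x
Yes

Take x = -1, y = 6. Substituting into each constraint:
  (1) -3(-1) + 2(6) = 15 ✓
  (2) -1 < 1 ✓
  (3) x² = (-1)² = 1, and 1 < 25 ✓
  (4) 6 > -1 ✓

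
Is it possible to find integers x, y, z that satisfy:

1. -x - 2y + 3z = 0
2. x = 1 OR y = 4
Yes

Take x = 1, y = 1, z = 1. Substituting into each constraint:
  (1) (-1) - 2(1) + 3(1) = 0 ✓
  (2) x = 1, target 1 ✓ (first branch holds)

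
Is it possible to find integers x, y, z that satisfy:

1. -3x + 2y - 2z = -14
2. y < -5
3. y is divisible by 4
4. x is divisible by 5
Yes

Take x = 0, y = -8, z = -1. Substituting into each constraint:
  (1) -3(0) + 2(-8) - 2(-1) = -14 ✓
  (2) -8 < -5 ✓
  (3) -8 = 4 × -2, remainder 0 ✓
  (4) 0 = 5 × 0, remainder 0 ✓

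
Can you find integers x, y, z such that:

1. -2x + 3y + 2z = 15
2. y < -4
Yes

Take x = -15, y = -5, z = 0. Substituting into each constraint:
  (1) -2(-15) + 3(-5) + 2(0) = 15 ✓
  (2) -5 < -4 ✓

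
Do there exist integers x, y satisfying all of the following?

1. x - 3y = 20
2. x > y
Yes

Take x = 2, y = -6. Substituting into each constraint:
  (1) 2 - 3(-6) = 20 ✓
  (2) 2 > -6 ✓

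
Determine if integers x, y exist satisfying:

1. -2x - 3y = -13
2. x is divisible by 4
Yes

Take x = -4, y = 7. Substituting into each constraint:
  (1) -2(-4) - 3(7) = -13 ✓
  (2) -4 = 4 × -1, remainder 0 ✓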